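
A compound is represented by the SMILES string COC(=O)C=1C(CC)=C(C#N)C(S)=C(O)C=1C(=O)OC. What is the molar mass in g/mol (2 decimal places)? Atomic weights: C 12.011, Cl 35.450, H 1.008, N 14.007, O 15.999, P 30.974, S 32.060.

First, the molecular formula is C13H13NO5S (counting implicit H from valence).
  C: 13 × 12.011 = 156.143
  H: 13 × 1.008 = 13.104
  N: 1 × 14.007 = 14.007
  O: 5 × 15.999 = 79.995
  S: 1 × 32.060 = 32.060
Sum: 13×12.011 + 13×1.008 + 1×14.007 + 5×15.999 + 1×32.060 = 295.309 → 295.31 g/mol.

295.31 g/mol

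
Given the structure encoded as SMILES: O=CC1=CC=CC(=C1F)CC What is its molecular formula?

C9H9FO

Walk through each heavy atom and fill implicit hydrogens from standard valence (C 4, N 3, O 2, S 2, halogen 1):
  atom 1: O, bond orders sum to 2 (valence 2) → 0 H
  atom 2: C, bond orders sum to 3 (valence 4) → 1 H
  atom 3: C, bond orders sum to 4 (valence 4) → 0 H
  atom 4: C, bond orders sum to 3 (valence 4) → 1 H
  atom 5: C, bond orders sum to 3 (valence 4) → 1 H
  atom 6: C, bond orders sum to 3 (valence 4) → 1 H
  atom 7: C, bond orders sum to 4 (valence 4) → 0 H
  atom 8: C, bond orders sum to 4 (valence 4) → 0 H
  atom 9: F (halogen, monovalent) → 0 H
  atom 10: C, bond orders sum to 2 (valence 4) → 2 H
  atom 11: C, bond orders sum to 1 (valence 4) → 3 H
Totals → C:9, H:9, F:1, O:1.
In Hill order: C9H9FO.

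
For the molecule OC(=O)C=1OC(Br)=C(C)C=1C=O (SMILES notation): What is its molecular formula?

Walk through each heavy atom and fill implicit hydrogens from standard valence (C 4, N 3, O 2, S 2, halogen 1):
  atom 1: O, bond orders sum to 1 (valence 2) → 1 H
  atom 2: C, bond orders sum to 4 (valence 4) → 0 H
  atom 3: O, bond orders sum to 2 (valence 2) → 0 H
  atom 4: C, bond orders sum to 4 (valence 4) → 0 H
  atom 5: O, bond orders sum to 2 (valence 2) → 0 H
  atom 6: C, bond orders sum to 4 (valence 4) → 0 H
  atom 7: Br (halogen, monovalent) → 0 H
  atom 8: C, bond orders sum to 4 (valence 4) → 0 H
  atom 9: C, bond orders sum to 1 (valence 4) → 3 H
  atom 10: C, bond orders sum to 4 (valence 4) → 0 H
  atom 11: C, bond orders sum to 3 (valence 4) → 1 H
  atom 12: O, bond orders sum to 2 (valence 2) → 0 H
Totals → C:7, H:5, Br:1, O:4.
In Hill order: C7H5BrO4.

C7H5BrO4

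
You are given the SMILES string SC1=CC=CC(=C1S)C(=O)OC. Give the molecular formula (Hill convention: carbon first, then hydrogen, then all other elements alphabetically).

Walk through each heavy atom and fill implicit hydrogens from standard valence (C 4, N 3, O 2, S 2, halogen 1):
  atom 1: S, bond orders sum to 1 (valence 2) → 1 H
  atom 2: C, bond orders sum to 4 (valence 4) → 0 H
  atom 3: C, bond orders sum to 3 (valence 4) → 1 H
  atom 4: C, bond orders sum to 3 (valence 4) → 1 H
  atom 5: C, bond orders sum to 3 (valence 4) → 1 H
  atom 6: C, bond orders sum to 4 (valence 4) → 0 H
  atom 7: C, bond orders sum to 4 (valence 4) → 0 H
  atom 8: S, bond orders sum to 1 (valence 2) → 1 H
  atom 9: C, bond orders sum to 4 (valence 4) → 0 H
  atom 10: O, bond orders sum to 2 (valence 2) → 0 H
  atom 11: O, bond orders sum to 2 (valence 2) → 0 H
  atom 12: C, bond orders sum to 1 (valence 4) → 3 H
Totals → C:8, H:8, O:2, S:2.
In Hill order: C8H8O2S2.

C8H8O2S2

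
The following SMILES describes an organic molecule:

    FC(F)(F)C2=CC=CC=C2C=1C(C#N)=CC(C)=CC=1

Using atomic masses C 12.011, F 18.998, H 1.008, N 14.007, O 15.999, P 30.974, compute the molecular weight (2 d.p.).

261.25 g/mol

First, the molecular formula is C15H10F3N (counting implicit H from valence).
  C: 15 × 12.011 = 180.165
  F: 3 × 18.998 = 56.994
  H: 10 × 1.008 = 10.080
  N: 1 × 14.007 = 14.007
Sum: 15×12.011 + 3×18.998 + 10×1.008 + 1×14.007 = 261.246 → 261.25 g/mol.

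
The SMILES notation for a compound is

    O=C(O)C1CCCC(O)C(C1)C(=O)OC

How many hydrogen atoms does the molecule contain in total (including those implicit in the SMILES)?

16

Walk through each heavy atom and fill implicit hydrogens from standard valence (C 4, N 3, O 2, S 2, halogen 1):
  atom 1: O, bond orders sum to 2 (valence 2) → 0 H
  atom 2: C, bond orders sum to 4 (valence 4) → 0 H
  atom 3: O, bond orders sum to 1 (valence 2) → 1 H
  atom 4: C, bond orders sum to 3 (valence 4) → 1 H
  atom 5: C, bond orders sum to 2 (valence 4) → 2 H
  atom 6: C, bond orders sum to 2 (valence 4) → 2 H
  atom 7: C, bond orders sum to 2 (valence 4) → 2 H
  atom 8: C, bond orders sum to 3 (valence 4) → 1 H
  atom 9: O, bond orders sum to 1 (valence 2) → 1 H
  atom 10: C, bond orders sum to 3 (valence 4) → 1 H
  atom 11: C, bond orders sum to 2 (valence 4) → 2 H
  atom 12: C, bond orders sum to 4 (valence 4) → 0 H
  atom 13: O, bond orders sum to 2 (valence 2) → 0 H
  atom 14: O, bond orders sum to 2 (valence 2) → 0 H
  atom 15: C, bond orders sum to 1 (valence 4) → 3 H
Total hydrogens: 16.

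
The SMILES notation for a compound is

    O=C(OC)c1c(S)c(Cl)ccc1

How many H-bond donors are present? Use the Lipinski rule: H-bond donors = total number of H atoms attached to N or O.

Donors: find every N or O and count the H atoms it carries.
  atom 1 (O): bond orders sum to 2 → 0 H
  atom 3 (O): bond orders sum to 2 → 0 H
Lipinski HBD = 0.

0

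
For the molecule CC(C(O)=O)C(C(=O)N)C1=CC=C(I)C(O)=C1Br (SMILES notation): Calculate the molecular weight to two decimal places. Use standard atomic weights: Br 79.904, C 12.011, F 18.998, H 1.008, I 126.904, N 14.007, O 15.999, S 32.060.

428.02 g/mol

First, the molecular formula is C11H11BrINO4 (counting implicit H from valence).
  Br: 1 × 79.904 = 79.904
  C: 11 × 12.011 = 132.121
  H: 11 × 1.008 = 11.088
  I: 1 × 126.904 = 126.904
  N: 1 × 14.007 = 14.007
  O: 4 × 15.999 = 63.996
Sum: 1×79.904 + 11×12.011 + 11×1.008 + 1×126.904 + 1×14.007 + 4×15.999 = 428.020 → 428.02 g/mol.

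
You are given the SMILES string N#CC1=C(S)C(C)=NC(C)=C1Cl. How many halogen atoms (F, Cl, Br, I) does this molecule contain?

Halogen atoms appear at heavy-atom position 12 (1×Cl).
Other groups present: 1 nitrile, 1 thiol.
Halogen count: 1.

1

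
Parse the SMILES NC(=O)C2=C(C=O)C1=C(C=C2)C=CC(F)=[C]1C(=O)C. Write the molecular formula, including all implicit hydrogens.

C14H10FNO3

Walk through each heavy atom and fill implicit hydrogens from standard valence (C 4, N 3, O 2, S 2, halogen 1):
  atom 1: N, bond orders sum to 1 (valence 3) → 2 H
  atom 2: C, bond orders sum to 4 (valence 4) → 0 H
  atom 3: O, bond orders sum to 2 (valence 2) → 0 H
  atom 4: C, bond orders sum to 4 (valence 4) → 0 H
  atom 5: C, bond orders sum to 4 (valence 4) → 0 H
  atom 6: C, bond orders sum to 3 (valence 4) → 1 H
  atom 7: O, bond orders sum to 2 (valence 2) → 0 H
  atom 8: C, bond orders sum to 4 (valence 4) → 0 H
  atom 9: C, bond orders sum to 4 (valence 4) → 0 H
  atom 10: C, bond orders sum to 3 (valence 4) → 1 H
  atom 11: C, bond orders sum to 3 (valence 4) → 1 H
  atom 12: C, bond orders sum to 3 (valence 4) → 1 H
  atom 13: C, bond orders sum to 3 (valence 4) → 1 H
  atom 14: C, bond orders sum to 4 (valence 4) → 0 H
  atom 15: F (halogen, monovalent) → 0 H
  atom 16: C with explicit H count 0
  atom 17: C, bond orders sum to 4 (valence 4) → 0 H
  atom 18: O, bond orders sum to 2 (valence 2) → 0 H
  atom 19: C, bond orders sum to 1 (valence 4) → 3 H
Totals → C:14, H:10, F:1, N:1, O:3.
In Hill order: C14H10FNO3.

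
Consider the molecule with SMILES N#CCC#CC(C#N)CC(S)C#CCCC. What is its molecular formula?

Walk through each heavy atom and fill implicit hydrogens from standard valence (C 4, N 3, O 2, S 2, halogen 1):
  atom 1: N, bond orders sum to 3 (valence 3) → 0 H
  atom 2: C, bond orders sum to 4 (valence 4) → 0 H
  atom 3: C, bond orders sum to 2 (valence 4) → 2 H
  atom 4: C, bond orders sum to 4 (valence 4) → 0 H
  atom 5: C, bond orders sum to 4 (valence 4) → 0 H
  atom 6: C, bond orders sum to 3 (valence 4) → 1 H
  atom 7: C, bond orders sum to 4 (valence 4) → 0 H
  atom 8: N, bond orders sum to 3 (valence 3) → 0 H
  atom 9: C, bond orders sum to 2 (valence 4) → 2 H
  atom 10: C, bond orders sum to 3 (valence 4) → 1 H
  atom 11: S, bond orders sum to 1 (valence 2) → 1 H
  atom 12: C, bond orders sum to 4 (valence 4) → 0 H
  atom 13: C, bond orders sum to 4 (valence 4) → 0 H
  atom 14: C, bond orders sum to 2 (valence 4) → 2 H
  atom 15: C, bond orders sum to 2 (valence 4) → 2 H
  atom 16: C, bond orders sum to 1 (valence 4) → 3 H
Totals → C:13, H:14, N:2, S:1.
In Hill order: C13H14N2S.

C13H14N2S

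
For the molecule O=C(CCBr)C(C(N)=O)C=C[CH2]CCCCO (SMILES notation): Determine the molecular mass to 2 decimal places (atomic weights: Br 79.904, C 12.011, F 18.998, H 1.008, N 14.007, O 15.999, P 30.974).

306.20 g/mol

First, the molecular formula is C12H20BrNO3 (counting implicit H from valence).
  Br: 1 × 79.904 = 79.904
  C: 12 × 12.011 = 144.132
  H: 20 × 1.008 = 20.160
  N: 1 × 14.007 = 14.007
  O: 3 × 15.999 = 47.997
Sum: 1×79.904 + 12×12.011 + 20×1.008 + 1×14.007 + 3×15.999 = 306.200 → 306.20 g/mol.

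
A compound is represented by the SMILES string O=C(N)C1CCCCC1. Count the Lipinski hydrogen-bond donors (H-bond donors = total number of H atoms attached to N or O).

Donors: find every N or O and count the H atoms it carries.
  atom 1 (O): bond orders sum to 2 → 0 H
  atom 3 (N): bond orders sum to 1 → 2 H
Lipinski HBD = 2.

2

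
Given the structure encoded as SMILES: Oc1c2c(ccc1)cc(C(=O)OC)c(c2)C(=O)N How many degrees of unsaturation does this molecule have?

9

Molecular formula: C13H11NO4.
DoU = (2C + 2 + N − H − X) / 2, where X is the halogen count and O/S are ignored.
    = (2·13 + 2 + 1 − 11 − 0) / 2 = 18 / 2 = 9.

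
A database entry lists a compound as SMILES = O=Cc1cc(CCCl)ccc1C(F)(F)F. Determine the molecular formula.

Walk through each heavy atom and fill implicit hydrogens from standard valence (C 4, N 3, O 2, S 2, halogen 1); for lowercase aromatic atoms, an aromatic c carries 1 H when it has two neighbours and 0 H with three, and aromatic n carries 0 H:
  atom 1: O, bond orders sum to 2 (valence 2) → 0 H
  atom 2: C, bond orders sum to 3 (valence 4) → 1 H
  atom 3: aromatic c, 3 neighbours → 0 H
  atom 4: aromatic c, 2 neighbours → 1 H
  atom 5: aromatic c, 3 neighbours → 0 H
  atom 6: C, bond orders sum to 2 (valence 4) → 2 H
  atom 7: C, bond orders sum to 2 (valence 4) → 2 H
  atom 8: Cl (halogen, monovalent) → 0 H
  atom 9: aromatic c, 2 neighbours → 1 H
  atom 10: aromatic c, 2 neighbours → 1 H
  atom 11: aromatic c, 3 neighbours → 0 H
  atom 12: C, bond orders sum to 4 (valence 4) → 0 H
  atom 13: F (halogen, monovalent) → 0 H
  atom 14: F (halogen, monovalent) → 0 H
  atom 15: F (halogen, monovalent) → 0 H
Totals → C:10, H:8, Cl:1, F:3, O:1.

C10H8ClF3O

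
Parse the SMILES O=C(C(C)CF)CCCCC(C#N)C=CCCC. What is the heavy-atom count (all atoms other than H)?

Every atom symbol written in the SMILES (organic subset) is one heavy atom; implicit H are not written.
Heavy atoms by element → C:15, F:1, N:1, O:1.
Total: 18.

18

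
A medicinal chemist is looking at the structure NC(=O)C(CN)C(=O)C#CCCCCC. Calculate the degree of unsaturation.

Molecular formula: C11H18N2O2.
DoU = (2C + 2 + N − H − X) / 2, where X is the halogen count and O/S are ignored.
    = (2·11 + 2 + 2 − 18 − 0) / 2 = 8 / 2 = 4.

4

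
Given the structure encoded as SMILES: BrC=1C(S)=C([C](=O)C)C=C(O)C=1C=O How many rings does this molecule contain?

1

In SMILES, each pair of matching ring-closure digits denotes one ring-closing bond; the number of such bonds equals the number of independent rings.
Ring-closure bonds here: 1.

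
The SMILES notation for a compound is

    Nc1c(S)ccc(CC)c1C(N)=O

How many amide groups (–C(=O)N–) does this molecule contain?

1

The amide motif appears at heavy-atom position 11 in the SMILES.
Other groups present: 1 primary amine, 1 thiol.
Amide count: 1.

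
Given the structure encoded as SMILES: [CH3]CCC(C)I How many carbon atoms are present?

5

Count every carbon token in the SMILES (each C, including those in ring-closure positions and inside branches).
Carbon count: 5.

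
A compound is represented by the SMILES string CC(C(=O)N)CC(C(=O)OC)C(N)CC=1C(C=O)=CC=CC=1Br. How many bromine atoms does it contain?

1

Scan the SMILES for Br atoms (remember two-letter symbols like Cl and Br are single atoms).
Bromine count: 1.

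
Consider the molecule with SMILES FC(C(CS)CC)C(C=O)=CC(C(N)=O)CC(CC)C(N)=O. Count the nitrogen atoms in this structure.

Scan the SMILES for N atoms (remember two-letter symbols like Cl and Br are single atoms).
Nitrogen count: 2.

2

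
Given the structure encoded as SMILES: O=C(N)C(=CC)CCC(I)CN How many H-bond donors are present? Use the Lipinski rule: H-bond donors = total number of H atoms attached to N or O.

Donors: find every N or O and count the H atoms it carries.
  atom 1 (O): bond orders sum to 2 → 0 H
  atom 3 (N): bond orders sum to 1 → 2 H
  atom 12 (N): bond orders sum to 1 → 2 H
Lipinski HBD = 4.

4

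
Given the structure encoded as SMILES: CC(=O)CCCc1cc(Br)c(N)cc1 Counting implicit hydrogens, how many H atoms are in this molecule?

14

Walk through each heavy atom and fill implicit hydrogens from standard valence (C 4, N 3, O 2, S 2, halogen 1); for lowercase aromatic atoms, an aromatic c carries 1 H when it has two neighbours and 0 H with three, and aromatic n carries 0 H:
  atom 1: C, bond orders sum to 1 (valence 4) → 3 H
  atom 2: C, bond orders sum to 4 (valence 4) → 0 H
  atom 3: O, bond orders sum to 2 (valence 2) → 0 H
  atom 4: C, bond orders sum to 2 (valence 4) → 2 H
  atom 5: C, bond orders sum to 2 (valence 4) → 2 H
  atom 6: C, bond orders sum to 2 (valence 4) → 2 H
  atom 7: aromatic c, 3 neighbours → 0 H
  atom 8: aromatic c, 2 neighbours → 1 H
  atom 9: aromatic c, 3 neighbours → 0 H
  atom 10: Br (halogen, monovalent) → 0 H
  atom 11: aromatic c, 3 neighbours → 0 H
  atom 12: N, bond orders sum to 1 (valence 3) → 2 H
  atom 13: aromatic c, 2 neighbours → 1 H
  atom 14: aromatic c, 2 neighbours → 1 H
Total hydrogens: 14.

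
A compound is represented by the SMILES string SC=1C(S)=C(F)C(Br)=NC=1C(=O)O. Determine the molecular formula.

Walk through each heavy atom and fill implicit hydrogens from standard valence (C 4, N 3, O 2, S 2, halogen 1):
  atom 1: S, bond orders sum to 1 (valence 2) → 1 H
  atom 2: C, bond orders sum to 4 (valence 4) → 0 H
  atom 3: C, bond orders sum to 4 (valence 4) → 0 H
  atom 4: S, bond orders sum to 1 (valence 2) → 1 H
  atom 5: C, bond orders sum to 4 (valence 4) → 0 H
  atom 6: F (halogen, monovalent) → 0 H
  atom 7: C, bond orders sum to 4 (valence 4) → 0 H
  atom 8: Br (halogen, monovalent) → 0 H
  atom 9: N, bond orders sum to 3 (valence 3) → 0 H
  atom 10: C, bond orders sum to 4 (valence 4) → 0 H
  atom 11: C, bond orders sum to 4 (valence 4) → 0 H
  atom 12: O, bond orders sum to 2 (valence 2) → 0 H
  atom 13: O, bond orders sum to 1 (valence 2) → 1 H
Totals → C:6, H:3, Br:1, F:1, N:1, O:2, S:2.

C6H3BrFNO2S2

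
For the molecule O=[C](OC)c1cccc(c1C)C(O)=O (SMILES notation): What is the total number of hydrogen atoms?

Walk through each heavy atom and fill implicit hydrogens from standard valence (C 4, N 3, O 2, S 2, halogen 1); for lowercase aromatic atoms, an aromatic c carries 1 H when it has two neighbours and 0 H with three, and aromatic n carries 0 H:
  atom 1: O, bond orders sum to 2 (valence 2) → 0 H
  atom 2: C with explicit H count 0
  atom 3: O, bond orders sum to 2 (valence 2) → 0 H
  atom 4: C, bond orders sum to 1 (valence 4) → 3 H
  atom 5: aromatic c, 3 neighbours → 0 H
  atom 6: aromatic c, 2 neighbours → 1 H
  atom 7: aromatic c, 2 neighbours → 1 H
  atom 8: aromatic c, 2 neighbours → 1 H
  atom 9: aromatic c, 3 neighbours → 0 H
  atom 10: aromatic c, 3 neighbours → 0 H
  atom 11: C, bond orders sum to 1 (valence 4) → 3 H
  atom 12: C, bond orders sum to 4 (valence 4) → 0 H
  atom 13: O, bond orders sum to 1 (valence 2) → 1 H
  atom 14: O, bond orders sum to 2 (valence 2) → 0 H
Total hydrogens: 10.

10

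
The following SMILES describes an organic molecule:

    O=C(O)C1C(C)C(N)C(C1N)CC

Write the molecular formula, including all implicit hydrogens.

C9H18N2O2

Walk through each heavy atom and fill implicit hydrogens from standard valence (C 4, N 3, O 2, S 2, halogen 1):
  atom 1: O, bond orders sum to 2 (valence 2) → 0 H
  atom 2: C, bond orders sum to 4 (valence 4) → 0 H
  atom 3: O, bond orders sum to 1 (valence 2) → 1 H
  atom 4: C, bond orders sum to 3 (valence 4) → 1 H
  atom 5: C, bond orders sum to 3 (valence 4) → 1 H
  atom 6: C, bond orders sum to 1 (valence 4) → 3 H
  atom 7: C, bond orders sum to 3 (valence 4) → 1 H
  atom 8: N, bond orders sum to 1 (valence 3) → 2 H
  atom 9: C, bond orders sum to 3 (valence 4) → 1 H
  atom 10: C, bond orders sum to 3 (valence 4) → 1 H
  atom 11: N, bond orders sum to 1 (valence 3) → 2 H
  atom 12: C, bond orders sum to 2 (valence 4) → 2 H
  atom 13: C, bond orders sum to 1 (valence 4) → 3 H
Totals → C:9, H:18, N:2, O:2.
In Hill order: C9H18N2O2.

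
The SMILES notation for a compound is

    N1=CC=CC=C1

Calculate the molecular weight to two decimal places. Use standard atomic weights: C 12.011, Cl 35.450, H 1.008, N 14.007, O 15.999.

79.10 g/mol

First, the molecular formula is C5H5N (counting implicit H from valence).
  C: 5 × 12.011 = 60.055
  H: 5 × 1.008 = 5.040
  N: 1 × 14.007 = 14.007
Sum: 5×12.011 + 5×1.008 + 1×14.007 = 79.102 → 79.10 g/mol.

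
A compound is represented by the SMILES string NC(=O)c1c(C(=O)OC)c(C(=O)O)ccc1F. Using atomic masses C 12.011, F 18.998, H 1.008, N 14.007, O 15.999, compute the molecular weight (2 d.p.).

241.17 g/mol

First, the molecular formula is C10H8FNO5 (counting implicit H from valence).
  C: 10 × 12.011 = 120.110
  F: 1 × 18.998 = 18.998
  H: 8 × 1.008 = 8.064
  N: 1 × 14.007 = 14.007
  O: 5 × 15.999 = 79.995
Sum: 10×12.011 + 1×18.998 + 8×1.008 + 1×14.007 + 5×15.999 = 241.174 → 241.17 g/mol.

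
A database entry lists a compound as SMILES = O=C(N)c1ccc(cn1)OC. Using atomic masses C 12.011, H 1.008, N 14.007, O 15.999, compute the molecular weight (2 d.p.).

152.15 g/mol

First, the molecular formula is C7H8N2O2 (counting implicit H from valence).
  C: 7 × 12.011 = 84.077
  H: 8 × 1.008 = 8.064
  N: 2 × 14.007 = 28.014
  O: 2 × 15.999 = 31.998
Sum: 7×12.011 + 8×1.008 + 2×14.007 + 2×15.999 = 152.153 → 152.15 g/mol.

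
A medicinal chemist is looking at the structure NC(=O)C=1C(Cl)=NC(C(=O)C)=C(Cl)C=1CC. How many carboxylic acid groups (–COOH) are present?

0

Scan the SMILES for the carboxylic acid motif — none present.
Groups that are present: 1 amide, 1 ketone.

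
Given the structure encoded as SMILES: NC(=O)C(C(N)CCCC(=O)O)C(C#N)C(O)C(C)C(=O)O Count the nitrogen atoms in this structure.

Scan the SMILES for N atoms (remember two-letter symbols like Cl and Br are single atoms).
Nitrogen count: 3.

3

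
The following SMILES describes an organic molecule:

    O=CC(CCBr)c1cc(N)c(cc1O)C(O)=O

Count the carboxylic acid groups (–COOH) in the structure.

The carboxylic acid motif appears at heavy-atom position 15 in the SMILES.
Other groups present: 1 aldehyde, 1 hydroxyl, 1 primary amine.
Carboxylic acid count: 1.

1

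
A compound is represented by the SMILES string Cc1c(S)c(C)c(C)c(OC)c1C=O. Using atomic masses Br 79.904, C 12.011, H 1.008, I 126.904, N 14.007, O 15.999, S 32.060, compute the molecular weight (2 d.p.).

First, the molecular formula is C11H14O2S (counting implicit H from valence).
  C: 11 × 12.011 = 132.121
  H: 14 × 1.008 = 14.112
  O: 2 × 15.999 = 31.998
  S: 1 × 32.060 = 32.060
Sum: 11×12.011 + 14×1.008 + 2×15.999 + 1×32.060 = 210.291 → 210.29 g/mol.

210.29 g/mol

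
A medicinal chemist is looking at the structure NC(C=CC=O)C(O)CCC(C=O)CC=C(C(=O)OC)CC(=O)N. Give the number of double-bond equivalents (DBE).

6

Degree of unsaturation = (number of rings) + (number of π bonds).
Ring closures in the SMILES: 0.
π bonds: 6 double bonds (each 1 DoU) → 6 DoU from unsaturation.
Total DoU = 0 + 6 = 6.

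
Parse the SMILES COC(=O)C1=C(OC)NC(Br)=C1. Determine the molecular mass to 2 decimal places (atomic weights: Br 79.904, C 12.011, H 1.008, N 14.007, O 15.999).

First, the molecular formula is C7H8BrNO3 (counting implicit H from valence).
  Br: 1 × 79.904 = 79.904
  C: 7 × 12.011 = 84.077
  H: 8 × 1.008 = 8.064
  N: 1 × 14.007 = 14.007
  O: 3 × 15.999 = 47.997
Sum: 1×79.904 + 7×12.011 + 8×1.008 + 1×14.007 + 3×15.999 = 234.049 → 234.05 g/mol.

234.05 g/mol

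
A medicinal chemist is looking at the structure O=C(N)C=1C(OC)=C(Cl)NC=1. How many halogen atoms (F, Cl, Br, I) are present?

1

Halogen atoms appear at heavy-atom position 9 (1×Cl).
Other groups present: 1 amide, 1 ether.
Halogen count: 1.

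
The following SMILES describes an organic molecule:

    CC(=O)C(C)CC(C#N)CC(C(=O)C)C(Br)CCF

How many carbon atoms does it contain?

14

Count every carbon token in the SMILES (each C, including those in ring-closure positions and inside branches).
Carbon count: 14.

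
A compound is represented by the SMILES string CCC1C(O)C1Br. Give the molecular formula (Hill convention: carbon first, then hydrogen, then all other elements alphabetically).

C5H9BrO

Walk through each heavy atom and fill implicit hydrogens from standard valence (C 4, N 3, O 2, S 2, halogen 1):
  atom 1: C, bond orders sum to 1 (valence 4) → 3 H
  atom 2: C, bond orders sum to 2 (valence 4) → 2 H
  atom 3: C, bond orders sum to 3 (valence 4) → 1 H
  atom 4: C, bond orders sum to 3 (valence 4) → 1 H
  atom 5: O, bond orders sum to 1 (valence 2) → 1 H
  atom 6: C, bond orders sum to 3 (valence 4) → 1 H
  atom 7: Br (halogen, monovalent) → 0 H
Totals → C:5, H:9, Br:1, O:1.
In Hill order: C5H9BrO.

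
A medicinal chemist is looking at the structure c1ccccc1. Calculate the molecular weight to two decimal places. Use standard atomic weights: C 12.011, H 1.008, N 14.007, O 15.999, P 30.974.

First, the molecular formula is C6H6 (counting implicit H from valence).
  C: 6 × 12.011 = 72.066
  H: 6 × 1.008 = 6.048
Sum: 6×12.011 + 6×1.008 = 78.114 → 78.11 g/mol.

78.11 g/mol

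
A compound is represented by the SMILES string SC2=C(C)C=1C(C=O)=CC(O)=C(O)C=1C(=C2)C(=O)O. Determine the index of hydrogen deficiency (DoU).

Degree of unsaturation = (number of rings) + (number of π bonds).
Ring closures in the SMILES: 2.
π bonds: 7 double bonds (each 1 DoU) → 7 DoU from unsaturation.
Total DoU = 2 + 7 = 9.

9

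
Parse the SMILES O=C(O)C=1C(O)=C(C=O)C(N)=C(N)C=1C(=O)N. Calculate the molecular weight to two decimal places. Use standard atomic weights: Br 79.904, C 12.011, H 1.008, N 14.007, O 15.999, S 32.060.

239.19 g/mol

First, the molecular formula is C9H9N3O5 (counting implicit H from valence).
  C: 9 × 12.011 = 108.099
  H: 9 × 1.008 = 9.072
  N: 3 × 14.007 = 42.021
  O: 5 × 15.999 = 79.995
Sum: 9×12.011 + 9×1.008 + 3×14.007 + 5×15.999 = 239.187 → 239.19 g/mol.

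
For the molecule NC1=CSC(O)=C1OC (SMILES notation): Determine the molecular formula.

Walk through each heavy atom and fill implicit hydrogens from standard valence (C 4, N 3, O 2, S 2, halogen 1):
  atom 1: N, bond orders sum to 1 (valence 3) → 2 H
  atom 2: C, bond orders sum to 4 (valence 4) → 0 H
  atom 3: C, bond orders sum to 3 (valence 4) → 1 H
  atom 4: S, bond orders sum to 2 (valence 2) → 0 H
  atom 5: C, bond orders sum to 4 (valence 4) → 0 H
  atom 6: O, bond orders sum to 1 (valence 2) → 1 H
  atom 7: C, bond orders sum to 4 (valence 4) → 0 H
  atom 8: O, bond orders sum to 2 (valence 2) → 0 H
  atom 9: C, bond orders sum to 1 (valence 4) → 3 H
Totals → C:5, H:7, N:1, O:2, S:1.

C5H7NO2S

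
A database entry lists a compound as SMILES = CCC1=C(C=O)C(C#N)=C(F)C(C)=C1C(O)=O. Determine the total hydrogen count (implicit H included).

10

Walk through each heavy atom and fill implicit hydrogens from standard valence (C 4, N 3, O 2, S 2, halogen 1):
  atom 1: C, bond orders sum to 1 (valence 4) → 3 H
  atom 2: C, bond orders sum to 2 (valence 4) → 2 H
  atom 3: C, bond orders sum to 4 (valence 4) → 0 H
  atom 4: C, bond orders sum to 4 (valence 4) → 0 H
  atom 5: C, bond orders sum to 3 (valence 4) → 1 H
  atom 6: O, bond orders sum to 2 (valence 2) → 0 H
  atom 7: C, bond orders sum to 4 (valence 4) → 0 H
  atom 8: C, bond orders sum to 4 (valence 4) → 0 H
  atom 9: N, bond orders sum to 3 (valence 3) → 0 H
  atom 10: C, bond orders sum to 4 (valence 4) → 0 H
  atom 11: F (halogen, monovalent) → 0 H
  atom 12: C, bond orders sum to 4 (valence 4) → 0 H
  atom 13: C, bond orders sum to 1 (valence 4) → 3 H
  atom 14: C, bond orders sum to 4 (valence 4) → 0 H
  atom 15: C, bond orders sum to 4 (valence 4) → 0 H
  atom 16: O, bond orders sum to 1 (valence 2) → 1 H
  atom 17: O, bond orders sum to 2 (valence 2) → 0 H
Total hydrogens: 10.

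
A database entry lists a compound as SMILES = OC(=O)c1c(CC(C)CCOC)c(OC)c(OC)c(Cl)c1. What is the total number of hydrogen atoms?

Walk through each heavy atom and fill implicit hydrogens from standard valence (C 4, N 3, O 2, S 2, halogen 1); for lowercase aromatic atoms, an aromatic c carries 1 H when it has two neighbours and 0 H with three, and aromatic n carries 0 H:
  atom 1: O, bond orders sum to 1 (valence 2) → 1 H
  atom 2: C, bond orders sum to 4 (valence 4) → 0 H
  atom 3: O, bond orders sum to 2 (valence 2) → 0 H
  atom 4: aromatic c, 3 neighbours → 0 H
  atom 5: aromatic c, 3 neighbours → 0 H
  atom 6: C, bond orders sum to 2 (valence 4) → 2 H
  atom 7: C, bond orders sum to 3 (valence 4) → 1 H
  atom 8: C, bond orders sum to 1 (valence 4) → 3 H
  atom 9: C, bond orders sum to 2 (valence 4) → 2 H
  atom 10: C, bond orders sum to 2 (valence 4) → 2 H
  atom 11: O, bond orders sum to 2 (valence 2) → 0 H
  atom 12: C, bond orders sum to 1 (valence 4) → 3 H
  atom 13: aromatic c, 3 neighbours → 0 H
  atom 14: O, bond orders sum to 2 (valence 2) → 0 H
  atom 15: C, bond orders sum to 1 (valence 4) → 3 H
  atom 16: aromatic c, 3 neighbours → 0 H
  atom 17: O, bond orders sum to 2 (valence 2) → 0 H
  atom 18: C, bond orders sum to 1 (valence 4) → 3 H
  atom 19: aromatic c, 3 neighbours → 0 H
  atom 20: Cl (halogen, monovalent) → 0 H
  atom 21: aromatic c, 2 neighbours → 1 H
Total hydrogens: 21.

21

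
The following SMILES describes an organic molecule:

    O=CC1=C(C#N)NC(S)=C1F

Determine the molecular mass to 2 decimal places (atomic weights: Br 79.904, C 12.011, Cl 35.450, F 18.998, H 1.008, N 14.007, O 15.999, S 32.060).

170.16 g/mol

First, the molecular formula is C6H3FN2OS (counting implicit H from valence).
  C: 6 × 12.011 = 72.066
  F: 1 × 18.998 = 18.998
  H: 3 × 1.008 = 3.024
  N: 2 × 14.007 = 28.014
  O: 1 × 15.999 = 15.999
  S: 1 × 32.060 = 32.060
Sum: 6×12.011 + 1×18.998 + 3×1.008 + 2×14.007 + 1×15.999 + 1×32.060 = 170.161 → 170.16 g/mol.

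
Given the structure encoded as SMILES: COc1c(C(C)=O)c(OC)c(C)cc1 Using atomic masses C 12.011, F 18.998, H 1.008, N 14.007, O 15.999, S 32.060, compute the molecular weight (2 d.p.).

194.23 g/mol

First, the molecular formula is C11H14O3 (counting implicit H from valence).
  C: 11 × 12.011 = 132.121
  H: 14 × 1.008 = 14.112
  O: 3 × 15.999 = 47.997
Sum: 11×12.011 + 14×1.008 + 3×15.999 = 194.230 → 194.23 g/mol.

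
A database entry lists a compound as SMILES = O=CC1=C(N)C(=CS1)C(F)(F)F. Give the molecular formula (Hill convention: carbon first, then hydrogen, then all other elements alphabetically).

C6H4F3NOS

Walk through each heavy atom and fill implicit hydrogens from standard valence (C 4, N 3, O 2, S 2, halogen 1):
  atom 1: O, bond orders sum to 2 (valence 2) → 0 H
  atom 2: C, bond orders sum to 3 (valence 4) → 1 H
  atom 3: C, bond orders sum to 4 (valence 4) → 0 H
  atom 4: C, bond orders sum to 4 (valence 4) → 0 H
  atom 5: N, bond orders sum to 1 (valence 3) → 2 H
  atom 6: C, bond orders sum to 4 (valence 4) → 0 H
  atom 7: C, bond orders sum to 3 (valence 4) → 1 H
  atom 8: S, bond orders sum to 2 (valence 2) → 0 H
  atom 9: C, bond orders sum to 4 (valence 4) → 0 H
  atom 10: F (halogen, monovalent) → 0 H
  atom 11: F (halogen, monovalent) → 0 H
  atom 12: F (halogen, monovalent) → 0 H
Totals → C:6, H:4, F:3, N:1, O:1, S:1.
In Hill order: C6H4F3NOS.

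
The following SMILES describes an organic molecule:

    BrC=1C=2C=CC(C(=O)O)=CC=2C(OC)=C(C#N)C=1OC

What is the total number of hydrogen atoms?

Walk through each heavy atom and fill implicit hydrogens from standard valence (C 4, N 3, O 2, S 2, halogen 1):
  atom 1: Br (halogen, monovalent) → 0 H
  atom 2: C, bond orders sum to 4 (valence 4) → 0 H
  atom 3: C, bond orders sum to 4 (valence 4) → 0 H
  atom 4: C, bond orders sum to 3 (valence 4) → 1 H
  atom 5: C, bond orders sum to 3 (valence 4) → 1 H
  atom 6: C, bond orders sum to 4 (valence 4) → 0 H
  atom 7: C, bond orders sum to 4 (valence 4) → 0 H
  atom 8: O, bond orders sum to 2 (valence 2) → 0 H
  atom 9: O, bond orders sum to 1 (valence 2) → 1 H
  atom 10: C, bond orders sum to 3 (valence 4) → 1 H
  atom 11: C, bond orders sum to 4 (valence 4) → 0 H
  atom 12: C, bond orders sum to 4 (valence 4) → 0 H
  atom 13: O, bond orders sum to 2 (valence 2) → 0 H
  atom 14: C, bond orders sum to 1 (valence 4) → 3 H
  atom 15: C, bond orders sum to 4 (valence 4) → 0 H
  atom 16: C, bond orders sum to 4 (valence 4) → 0 H
  atom 17: N, bond orders sum to 3 (valence 3) → 0 H
  atom 18: C, bond orders sum to 4 (valence 4) → 0 H
  atom 19: O, bond orders sum to 2 (valence 2) → 0 H
  atom 20: C, bond orders sum to 1 (valence 4) → 3 H
Total hydrogens: 10.

10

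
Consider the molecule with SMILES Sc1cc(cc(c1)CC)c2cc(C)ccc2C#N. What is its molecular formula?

Walk through each heavy atom and fill implicit hydrogens from standard valence (C 4, N 3, O 2, S 2, halogen 1); for lowercase aromatic atoms, an aromatic c carries 1 H when it has two neighbours and 0 H with three, and aromatic n carries 0 H:
  atom 1: S, bond orders sum to 1 (valence 2) → 1 H
  atom 2: aromatic c, 3 neighbours → 0 H
  atom 3: aromatic c, 2 neighbours → 1 H
  atom 4: aromatic c, 3 neighbours → 0 H
  atom 5: aromatic c, 2 neighbours → 1 H
  atom 6: aromatic c, 3 neighbours → 0 H
  atom 7: aromatic c, 2 neighbours → 1 H
  atom 8: C, bond orders sum to 2 (valence 4) → 2 H
  atom 9: C, bond orders sum to 1 (valence 4) → 3 H
  atom 10: aromatic c, 3 neighbours → 0 H
  atom 11: aromatic c, 2 neighbours → 1 H
  atom 12: aromatic c, 3 neighbours → 0 H
  atom 13: C, bond orders sum to 1 (valence 4) → 3 H
  atom 14: aromatic c, 2 neighbours → 1 H
  atom 15: aromatic c, 2 neighbours → 1 H
  atom 16: aromatic c, 3 neighbours → 0 H
  atom 17: C, bond orders sum to 4 (valence 4) → 0 H
  atom 18: N, bond orders sum to 3 (valence 3) → 0 H
Totals → C:16, H:15, N:1, S:1.
In Hill order: C16H15NS.

C16H15NS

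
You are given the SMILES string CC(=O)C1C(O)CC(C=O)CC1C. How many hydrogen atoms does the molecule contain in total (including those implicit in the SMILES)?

Walk through each heavy atom and fill implicit hydrogens from standard valence (C 4, N 3, O 2, S 2, halogen 1):
  atom 1: C, bond orders sum to 1 (valence 4) → 3 H
  atom 2: C, bond orders sum to 4 (valence 4) → 0 H
  atom 3: O, bond orders sum to 2 (valence 2) → 0 H
  atom 4: C, bond orders sum to 3 (valence 4) → 1 H
  atom 5: C, bond orders sum to 3 (valence 4) → 1 H
  atom 6: O, bond orders sum to 1 (valence 2) → 1 H
  atom 7: C, bond orders sum to 2 (valence 4) → 2 H
  atom 8: C, bond orders sum to 3 (valence 4) → 1 H
  atom 9: C, bond orders sum to 3 (valence 4) → 1 H
  atom 10: O, bond orders sum to 2 (valence 2) → 0 H
  atom 11: C, bond orders sum to 2 (valence 4) → 2 H
  atom 12: C, bond orders sum to 3 (valence 4) → 1 H
  atom 13: C, bond orders sum to 1 (valence 4) → 3 H
Total hydrogens: 16.

16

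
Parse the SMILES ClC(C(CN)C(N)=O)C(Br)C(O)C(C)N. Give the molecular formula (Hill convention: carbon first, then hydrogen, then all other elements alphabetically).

Walk through each heavy atom and fill implicit hydrogens from standard valence (C 4, N 3, O 2, S 2, halogen 1):
  atom 1: Cl (halogen, monovalent) → 0 H
  atom 2: C, bond orders sum to 3 (valence 4) → 1 H
  atom 3: C, bond orders sum to 3 (valence 4) → 1 H
  atom 4: C, bond orders sum to 2 (valence 4) → 2 H
  atom 5: N, bond orders sum to 1 (valence 3) → 2 H
  atom 6: C, bond orders sum to 4 (valence 4) → 0 H
  atom 7: N, bond orders sum to 1 (valence 3) → 2 H
  atom 8: O, bond orders sum to 2 (valence 2) → 0 H
  atom 9: C, bond orders sum to 3 (valence 4) → 1 H
  atom 10: Br (halogen, monovalent) → 0 H
  atom 11: C, bond orders sum to 3 (valence 4) → 1 H
  atom 12: O, bond orders sum to 1 (valence 2) → 1 H
  atom 13: C, bond orders sum to 3 (valence 4) → 1 H
  atom 14: C, bond orders sum to 1 (valence 4) → 3 H
  atom 15: N, bond orders sum to 1 (valence 3) → 2 H
Totals → C:8, H:17, Br:1, Cl:1, N:3, O:2.
In Hill order: C8H17BrClN3O2.

C8H17BrClN3O2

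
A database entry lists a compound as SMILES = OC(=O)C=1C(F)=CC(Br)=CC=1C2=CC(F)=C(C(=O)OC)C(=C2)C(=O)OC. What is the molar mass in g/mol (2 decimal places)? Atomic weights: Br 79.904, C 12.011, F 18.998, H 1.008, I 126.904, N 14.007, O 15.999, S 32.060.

429.17 g/mol

First, the molecular formula is C17H11BrF2O6 (counting implicit H from valence).
  Br: 1 × 79.904 = 79.904
  C: 17 × 12.011 = 204.187
  F: 2 × 18.998 = 37.996
  H: 11 × 1.008 = 11.088
  O: 6 × 15.999 = 95.994
Sum: 1×79.904 + 17×12.011 + 2×18.998 + 11×1.008 + 6×15.999 = 429.169 → 429.17 g/mol.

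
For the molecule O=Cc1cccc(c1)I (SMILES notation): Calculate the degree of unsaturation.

5

Molecular formula: C7H5IO.
DoU = (2C + 2 + N − H − X) / 2, where X is the halogen count and O/S are ignored.
    = (2·7 + 2 + 0 − 5 − 1) / 2 = 10 / 2 = 5.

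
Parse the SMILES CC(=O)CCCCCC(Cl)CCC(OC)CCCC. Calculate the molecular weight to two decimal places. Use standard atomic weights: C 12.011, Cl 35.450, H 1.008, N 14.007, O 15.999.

290.87 g/mol

First, the molecular formula is C16H31ClO2 (counting implicit H from valence).
  C: 16 × 12.011 = 192.176
  Cl: 1 × 35.450 = 35.450
  H: 31 × 1.008 = 31.248
  O: 2 × 15.999 = 31.998
Sum: 16×12.011 + 1×35.450 + 31×1.008 + 2×15.999 = 290.872 → 290.87 g/mol.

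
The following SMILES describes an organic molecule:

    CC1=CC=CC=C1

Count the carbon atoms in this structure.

7

Count every carbon token in the SMILES (each C, including those in ring-closure positions and inside branches).
Carbon count: 7.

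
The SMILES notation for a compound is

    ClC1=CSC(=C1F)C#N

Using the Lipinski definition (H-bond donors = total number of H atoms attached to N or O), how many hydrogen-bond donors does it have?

0

Donors: find every N or O and count the H atoms it carries.
  atom 9 (N): bond orders sum to 3 → 0 H
Lipinski HBD = 0.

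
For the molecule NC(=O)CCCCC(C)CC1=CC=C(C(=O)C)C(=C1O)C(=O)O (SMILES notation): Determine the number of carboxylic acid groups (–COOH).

1

The carboxylic acid motif appears at heavy-atom position 21 in the SMILES.
Other groups present: 1 amide, 1 hydroxyl, 1 ketone.
Carboxylic acid count: 1.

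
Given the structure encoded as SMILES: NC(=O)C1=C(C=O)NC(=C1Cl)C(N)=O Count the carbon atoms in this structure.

Count every carbon token in the SMILES (each C, including those in ring-closure positions and inside branches).
Carbon count: 7.

7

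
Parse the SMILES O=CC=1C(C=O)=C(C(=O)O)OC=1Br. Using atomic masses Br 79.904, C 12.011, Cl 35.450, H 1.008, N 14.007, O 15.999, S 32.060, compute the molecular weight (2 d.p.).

First, the molecular formula is C7H3BrO5 (counting implicit H from valence).
  Br: 1 × 79.904 = 79.904
  C: 7 × 12.011 = 84.077
  H: 3 × 1.008 = 3.024
  O: 5 × 15.999 = 79.995
Sum: 1×79.904 + 7×12.011 + 3×1.008 + 5×15.999 = 247.000 → 247.00 g/mol.

247.00 g/mol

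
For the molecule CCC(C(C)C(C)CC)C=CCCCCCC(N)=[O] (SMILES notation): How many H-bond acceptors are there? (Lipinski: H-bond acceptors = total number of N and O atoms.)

N atoms: 1; O atoms: 1.
Lipinski HBA = 1 + 1 = 2.

2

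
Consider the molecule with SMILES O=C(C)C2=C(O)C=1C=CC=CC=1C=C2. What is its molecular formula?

Walk through each heavy atom and fill implicit hydrogens from standard valence (C 4, N 3, O 2, S 2, halogen 1):
  atom 1: O, bond orders sum to 2 (valence 2) → 0 H
  atom 2: C, bond orders sum to 4 (valence 4) → 0 H
  atom 3: C, bond orders sum to 1 (valence 4) → 3 H
  atom 4: C, bond orders sum to 4 (valence 4) → 0 H
  atom 5: C, bond orders sum to 4 (valence 4) → 0 H
  atom 6: O, bond orders sum to 1 (valence 2) → 1 H
  atom 7: C, bond orders sum to 4 (valence 4) → 0 H
  atom 8: C, bond orders sum to 3 (valence 4) → 1 H
  atom 9: C, bond orders sum to 3 (valence 4) → 1 H
  atom 10: C, bond orders sum to 3 (valence 4) → 1 H
  atom 11: C, bond orders sum to 3 (valence 4) → 1 H
  atom 12: C, bond orders sum to 4 (valence 4) → 0 H
  atom 13: C, bond orders sum to 3 (valence 4) → 1 H
  atom 14: C, bond orders sum to 3 (valence 4) → 1 H
Totals → C:12, H:10, O:2.

C12H10O2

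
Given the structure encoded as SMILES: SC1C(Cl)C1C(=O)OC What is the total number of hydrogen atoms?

7

Walk through each heavy atom and fill implicit hydrogens from standard valence (C 4, N 3, O 2, S 2, halogen 1):
  atom 1: S, bond orders sum to 1 (valence 2) → 1 H
  atom 2: C, bond orders sum to 3 (valence 4) → 1 H
  atom 3: C, bond orders sum to 3 (valence 4) → 1 H
  atom 4: Cl (halogen, monovalent) → 0 H
  atom 5: C, bond orders sum to 3 (valence 4) → 1 H
  atom 6: C, bond orders sum to 4 (valence 4) → 0 H
  atom 7: O, bond orders sum to 2 (valence 2) → 0 H
  atom 8: O, bond orders sum to 2 (valence 2) → 0 H
  atom 9: C, bond orders sum to 1 (valence 4) → 3 H
Total hydrogens: 7.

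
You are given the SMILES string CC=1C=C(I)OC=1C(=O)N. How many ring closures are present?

In SMILES, each pair of matching ring-closure digits denotes one ring-closing bond; the number of such bonds equals the number of independent rings.
Ring-closure bonds here: 1.

1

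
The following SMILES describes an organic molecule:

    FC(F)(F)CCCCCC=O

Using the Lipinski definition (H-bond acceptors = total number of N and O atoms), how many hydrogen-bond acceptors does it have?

N atoms: 0; O atoms: 1.
Lipinski HBA = 0 + 1 = 1.

1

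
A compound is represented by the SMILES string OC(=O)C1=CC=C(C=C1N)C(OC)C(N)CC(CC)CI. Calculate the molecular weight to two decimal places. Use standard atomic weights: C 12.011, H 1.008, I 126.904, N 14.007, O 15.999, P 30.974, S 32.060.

First, the molecular formula is C15H23IN2O3 (counting implicit H from valence).
  C: 15 × 12.011 = 180.165
  H: 23 × 1.008 = 23.184
  I: 1 × 126.904 = 126.904
  N: 2 × 14.007 = 28.014
  O: 3 × 15.999 = 47.997
Sum: 15×12.011 + 23×1.008 + 1×126.904 + 2×14.007 + 3×15.999 = 406.264 → 406.26 g/mol.

406.26 g/mol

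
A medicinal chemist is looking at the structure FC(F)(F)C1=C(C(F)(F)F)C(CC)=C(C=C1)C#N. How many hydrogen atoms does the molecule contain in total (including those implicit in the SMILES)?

7

Walk through each heavy atom and fill implicit hydrogens from standard valence (C 4, N 3, O 2, S 2, halogen 1):
  atom 1: F (halogen, monovalent) → 0 H
  atom 2: C, bond orders sum to 4 (valence 4) → 0 H
  atom 3: F (halogen, monovalent) → 0 H
  atom 4: F (halogen, monovalent) → 0 H
  atom 5: C, bond orders sum to 4 (valence 4) → 0 H
  atom 6: C, bond orders sum to 4 (valence 4) → 0 H
  atom 7: C, bond orders sum to 4 (valence 4) → 0 H
  atom 8: F (halogen, monovalent) → 0 H
  atom 9: F (halogen, monovalent) → 0 H
  atom 10: F (halogen, monovalent) → 0 H
  atom 11: C, bond orders sum to 4 (valence 4) → 0 H
  atom 12: C, bond orders sum to 2 (valence 4) → 2 H
  atom 13: C, bond orders sum to 1 (valence 4) → 3 H
  atom 14: C, bond orders sum to 4 (valence 4) → 0 H
  atom 15: C, bond orders sum to 3 (valence 4) → 1 H
  atom 16: C, bond orders sum to 3 (valence 4) → 1 H
  atom 17: C, bond orders sum to 4 (valence 4) → 0 H
  atom 18: N, bond orders sum to 3 (valence 3) → 0 H
Total hydrogens: 7.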